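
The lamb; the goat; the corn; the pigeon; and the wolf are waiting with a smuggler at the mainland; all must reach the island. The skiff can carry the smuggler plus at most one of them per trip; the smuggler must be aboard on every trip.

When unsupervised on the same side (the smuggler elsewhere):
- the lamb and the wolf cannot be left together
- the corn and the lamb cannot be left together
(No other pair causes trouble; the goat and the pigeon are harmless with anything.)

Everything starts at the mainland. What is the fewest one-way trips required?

11

Counting alone: the smuggler can take at most 1 across per trip to the island, so moving all 5 needs at least 5 loaded trips out, with a return between consecutive ones — at least 9 crossings.
The safety rule pushes this higher. Following every safe sequence of crossings, the most of the 5 that can be at the island as the skiff arrives there on crossing 9 is 4 — never all 5.
So no plan with fewer than 11 crossings exists, and this one achieves 11:
1. Smuggler goes to the island with the lamb.
2. Smuggler goes back to the mainland alone.
3. Smuggler goes to the island with the goat.
4. Smuggler goes back to the mainland alone.
5. Smuggler goes to the island with the corn.
6. Smuggler goes back to the mainland with the lamb.
7. Smuggler goes to the island with the wolf.
8. Smuggler goes back to the mainland alone.
9. Smuggler goes to the island with the pigeon.
10. Smuggler goes back to the mainland alone.
11. Smuggler goes to the island with the lamb.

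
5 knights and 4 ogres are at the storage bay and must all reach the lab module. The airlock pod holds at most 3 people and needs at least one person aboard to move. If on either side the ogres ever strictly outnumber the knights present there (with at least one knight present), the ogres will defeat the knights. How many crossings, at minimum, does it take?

7

Counting alone: each trip to the lab module takes at most 3 across and each return brings at least 1 back, so after t trips out (and t−1 returns) at most 3t − (t−1) of the 9 are across; that first reaches 9 at t = 4, so at least 7 crossings are needed.
The plan below uses exactly 7 crossings, so it is optimal:
1. 3 ogres → the lab module.  (the storage bay: 5K 1O; the lab module: 0K 3O)
2. 1 ogre ← the storage bay.  (the storage bay: 5K 2O; the lab module: 0K 2O)
3. 3 knights → the lab module.  (the storage bay: 2K 2O; the lab module: 3K 2O)
4. 1 knight ← the storage bay.  (the storage bay: 3K 2O; the lab module: 2K 2O)
5. 2 knights and 1 ogre → the lab module.  (the storage bay: 1K 1O; the lab module: 4K 3O)
6. 1 knight ← the storage bay.  (the storage bay: 2K 1O; the lab module: 3K 3O)
7. 2 knights and 1 ogre → the lab module.  (the storage bay: 0K 0O; the lab module: 5K 4O)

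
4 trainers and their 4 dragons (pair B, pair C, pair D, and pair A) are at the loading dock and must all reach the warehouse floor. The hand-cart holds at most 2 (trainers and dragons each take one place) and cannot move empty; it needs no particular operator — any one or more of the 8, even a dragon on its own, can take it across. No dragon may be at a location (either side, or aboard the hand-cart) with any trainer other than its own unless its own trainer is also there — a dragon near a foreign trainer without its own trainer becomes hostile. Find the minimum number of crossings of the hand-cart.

impossible

Following every safe sequence of crossings from the start, the most of the 8 that can be at the warehouse floor as the hand-cart arrives there on crossings 1, 3, 5 is 2, 3, 4 respectively; the best ever achieved is 4 of 8.
From crossing 7 on, no configuration arises that was not already reachable earlier: only 44 distinct safe configurations (who is on which side, and where the hand-cart is) can ever be reached, none of them has everyone across, and every continuation just revisits them. So no valid plan exists.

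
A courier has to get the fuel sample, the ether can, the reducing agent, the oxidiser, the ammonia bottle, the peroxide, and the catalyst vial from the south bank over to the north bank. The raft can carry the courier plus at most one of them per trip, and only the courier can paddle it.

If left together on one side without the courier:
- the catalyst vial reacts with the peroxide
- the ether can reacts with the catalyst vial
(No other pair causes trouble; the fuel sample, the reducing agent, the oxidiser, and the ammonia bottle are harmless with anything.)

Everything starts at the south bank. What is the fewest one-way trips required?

Counting alone: the courier can take at most 1 across per trip to the north bank, so moving all 7 needs at least 7 loaded trips out, with a return between consecutive ones — at least 13 crossings.
The safety rule pushes this higher. Following every safe sequence of crossings, the most of the 7 that can be at the north bank as the raft arrives there on crossing 13 is 6 — never all 7.
So no plan with fewer than 15 crossings exists, and this one achieves 15:
1. Courier goes to the north bank with the catalyst vial.
2. Courier goes back to the south bank alone.
3. Courier goes to the north bank with the fuel sample.
4. Courier goes back to the south bank alone.
5. Courier goes to the north bank with the ether can.
6. Courier goes back to the south bank with the catalyst vial.
7. Courier goes to the north bank with the peroxide.
8. Courier goes back to the south bank alone.
9. Courier goes to the north bank with the reducing agent.
10. Courier goes back to the south bank alone.
11. Courier goes to the north bank with the oxidiser.
12. Courier goes back to the south bank alone.
13. Courier goes to the north bank with the ammonia bottle.
14. Courier goes back to the south bank alone.
15. Courier goes to the north bank with the catalyst vial.

15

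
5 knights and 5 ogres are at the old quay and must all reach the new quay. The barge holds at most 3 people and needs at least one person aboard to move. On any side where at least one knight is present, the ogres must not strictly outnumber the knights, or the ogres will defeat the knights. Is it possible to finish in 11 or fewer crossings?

Yes — this plan uses 11 crossings (≤ 11):
1. 2 ogres → the new quay.  (the old quay: 5K 3O; the new quay: 0K 2O)
2. 1 ogre ← the old quay.  (the old quay: 5K 4O; the new quay: 0K 1O)
3. 3 ogres → the new quay.  (the old quay: 5K 1O; the new quay: 0K 4O)
4. 1 ogre ← the old quay.  (the old quay: 5K 2O; the new quay: 0K 3O)
5. 3 knights → the new quay.  (the old quay: 2K 2O; the new quay: 3K 3O)
6. 1 knight and 1 ogre ← the old quay.  (the old quay: 3K 3O; the new quay: 2K 2O)
7. 3 knights → the new quay.  (the old quay: 0K 3O; the new quay: 5K 2O)
8. 1 ogre ← the old quay.  (the old quay: 0K 4O; the new quay: 5K 1O)
9. 2 ogres → the new quay.  (the old quay: 0K 2O; the new quay: 5K 3O)
10. 1 ogre ← the old quay.  (the old quay: 0K 3O; the new quay: 5K 2O)
11. 3 ogres → the new quay.  (the old quay: 0K 0O; the new quay: 5K 5O)

Yes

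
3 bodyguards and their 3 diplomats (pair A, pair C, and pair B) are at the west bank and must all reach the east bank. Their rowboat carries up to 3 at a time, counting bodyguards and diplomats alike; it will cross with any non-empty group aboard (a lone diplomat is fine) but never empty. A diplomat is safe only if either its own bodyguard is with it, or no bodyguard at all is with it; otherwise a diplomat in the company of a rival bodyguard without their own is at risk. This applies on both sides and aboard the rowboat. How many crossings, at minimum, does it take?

5

Counting alone: each trip to the east bank takes at most 3 across and each return brings at least 1 back, so after t trips out (and t−1 returns) at most 3t − (t−1) of the 6 are across; that first reaches 6 at t = 3, so at least 5 crossings are needed.
The plan below uses exactly 5 crossings, so it is optimal:
1. bodyguard A and diplomat A cross → the east bank.
2. bodyguard A crosses ← the west bank.
3. bodyguard A, bodyguard B, and bodyguard C cross → the east bank.
4. diplomat A crosses ← the west bank.
5. diplomat A, diplomat B, and diplomat C cross → the east bank.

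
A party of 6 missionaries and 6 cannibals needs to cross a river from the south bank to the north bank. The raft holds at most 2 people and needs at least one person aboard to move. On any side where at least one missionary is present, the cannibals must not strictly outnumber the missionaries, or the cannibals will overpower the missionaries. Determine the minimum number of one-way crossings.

impossible

Following every safe sequence of crossings from the start, the most of the 12 that can be at the north bank as the raft arrives there on crossings 1, 3, 5, 7, 9 is 2, 3, 4, 5, 6 respectively; the best ever achieved is 6 of 12.
From crossing 11 on, no configuration arises that was not already reachable earlier: only 15 distinct safe configurations (who is on which side, and where the raft is) can ever be reached, none of them has everyone across, and every continuation just revisits them. They are: 0 missionaries + 0 cannibals across (raft back at the start); 0 missionaries + 1 cannibal across (raft there); 0 missionaries + 1 cannibal across (raft back at the start); 0 missionaries + 2 cannibals across (raft there); 0 missionaries + 2 cannibals across (raft back at the start); 0 missionaries + 3 cannibals across (raft there); 0 missionaries + 3 cannibals across (raft back at the start); 0 missionaries + 4 cannibals across (raft there); 0 missionaries + 4 cannibals across (raft back at the start); 0 missionaries + 5 cannibals across (raft there); 0 missionaries + 5 cannibals across (raft back at the start); 0 missionaries + 6 cannibals across (raft there); 1 missionary + 1 cannibal across (raft there); 1 missionary + 1 cannibal across (raft back at the start); 2 missionaries + 2 cannibals across (raft there). So no valid plan exists.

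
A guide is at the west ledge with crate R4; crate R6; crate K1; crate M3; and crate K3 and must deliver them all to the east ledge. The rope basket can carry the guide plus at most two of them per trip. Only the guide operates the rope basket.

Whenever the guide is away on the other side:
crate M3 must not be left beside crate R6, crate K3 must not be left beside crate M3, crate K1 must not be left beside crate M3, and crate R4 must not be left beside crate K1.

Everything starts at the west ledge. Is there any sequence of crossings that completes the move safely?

Yes

1. Guide goes to the east ledge with crate M3 and crate R4.  [the west ledge: crate K1, crate K3, crate R6 | the east ledge: crate M3, crate R4]
2. Guide goes back to the west ledge alone.  [the west ledge: crate K1, crate K3, crate R6 | the east ledge: crate M3, crate R4]
3. Guide goes to the east ledge with crate K3 and crate R6.  [the west ledge: crate K1 | the east ledge: crate K3, crate M3, crate R4, crate R6]
4. Guide goes back to the west ledge with crate M3.  [the west ledge: crate K1, crate M3 | the east ledge: crate K3, crate R4, crate R6]
5. Guide goes to the east ledge with crate K1 and crate M3.  [the west ledge: — | the east ledge: crate K1, crate K3, crate M3, crate R4, crate R6]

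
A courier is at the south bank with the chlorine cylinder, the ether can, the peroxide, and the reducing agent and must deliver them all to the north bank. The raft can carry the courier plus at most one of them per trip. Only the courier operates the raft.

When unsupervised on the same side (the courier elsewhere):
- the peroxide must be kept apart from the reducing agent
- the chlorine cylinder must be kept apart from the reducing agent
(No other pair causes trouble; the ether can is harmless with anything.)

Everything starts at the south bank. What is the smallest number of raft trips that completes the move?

Counting alone: the courier can take at most 1 across per trip to the north bank, so moving all 4 needs at least 4 loaded trips out, with a return between consecutive ones — at least 7 crossings.
The safety rule pushes this higher. Following every safe sequence of crossings, the most of the 4 that can be at the north bank as the raft arrives there on crossing 7 is 3 — never all 4.
So no plan with fewer than 9 crossings exists, and this one achieves 9:
1. Courier goes to the north bank with the reducing agent.
2. Courier goes back to the south bank alone.
3. Courier goes to the north bank with the chlorine cylinder.
4. Courier goes back to the south bank with the reducing agent.
5. Courier goes to the north bank with the peroxide.
6. Courier goes back to the south bank alone.
7. Courier goes to the north bank with the ether can.
8. Courier goes back to the south bank alone.
9. Courier goes to the north bank with the reducing agent.

9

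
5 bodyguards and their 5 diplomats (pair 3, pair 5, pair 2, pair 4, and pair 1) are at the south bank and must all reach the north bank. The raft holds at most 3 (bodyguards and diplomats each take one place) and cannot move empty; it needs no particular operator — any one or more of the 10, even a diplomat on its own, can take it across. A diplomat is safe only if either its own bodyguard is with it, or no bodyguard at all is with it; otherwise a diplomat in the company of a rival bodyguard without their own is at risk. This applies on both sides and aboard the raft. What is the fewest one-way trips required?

11

Counting alone: each trip to the north bank takes at most 3 across and each return brings at least 1 back, so after t trips out (and t−1 returns) at most 3t − (t−1) of the 10 are across; that first reaches 10 at t = 5, so at least 9 crossings are needed.
The safety rule pushes this higher. Following every safe sequence of crossings, the most of the 10 that can be at the north bank as the raft arrives there on crossing 9 is 9 — never all 10.
So no plan with fewer than 11 crossings exists, and this one achieves 11:
1. bodyguard 3 and diplomat 3 cross → the north bank.
2. bodyguard 3 crosses ← the south bank.
3. diplomat 2, diplomat 4, and diplomat 5 cross → the north bank.
4. diplomat 3 crosses ← the south bank.
5. bodyguard 2, bodyguard 4, and bodyguard 5 cross → the north bank.
6. bodyguard 5 and diplomat 5 cross ← the south bank.
7. bodyguard 1, bodyguard 3, and bodyguard 5 cross → the north bank.
8. diplomat 2 crosses ← the south bank.
9. diplomat 3 and diplomat 5 cross → the north bank.
10. diplomat 3 crosses ← the south bank.
11. diplomat 1, diplomat 2, and diplomat 3 cross → the north bank.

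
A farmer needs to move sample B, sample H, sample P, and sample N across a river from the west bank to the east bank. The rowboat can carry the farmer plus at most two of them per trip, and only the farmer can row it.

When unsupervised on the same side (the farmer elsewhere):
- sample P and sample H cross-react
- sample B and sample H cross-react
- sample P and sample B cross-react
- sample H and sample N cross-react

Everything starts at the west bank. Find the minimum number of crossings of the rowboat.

5

Counting alone: the farmer can take at most 2 across per trip to the east bank, so moving all 4 needs at least 2 loaded trips out, with a return between consecutive ones — at least 3 crossings.
The safety rule pushes this higher. Following every safe sequence of crossings, the most of the 4 that can be at the east bank as the rowboat arrives there on crossing 3 is 3 — never all 4.
So no plan with fewer than 5 crossings exists, and this one achieves 5:
1. Farmer goes to the east bank with sample B and sample H.
2. Farmer goes back to the west bank with sample B.
3. Farmer goes to the east bank with sample B and sample N.
4. Farmer goes back to the west bank with sample H.
5. Farmer goes to the east bank with sample H and sample P.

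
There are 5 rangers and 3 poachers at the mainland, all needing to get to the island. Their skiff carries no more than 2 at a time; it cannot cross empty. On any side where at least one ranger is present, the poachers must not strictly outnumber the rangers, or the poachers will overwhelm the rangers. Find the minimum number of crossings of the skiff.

Counting alone: each trip to the island takes at most 2 across and each return brings at least 1 back, so after t trips out (and t−1 returns) at most 2t − (t−1) of the 8 are across; that first reaches 8 at t = 7, so at least 13 crossings are needed.
The plan below uses exactly 13 crossings, so it is optimal:
1. 2 poachers → the island.  (the mainland: 5R 1P; the island: 0R 2P)
2. 1 poacher ← the mainland.  (the mainland: 5R 2P; the island: 0R 1P)
3. 2 poachers → the island.  (the mainland: 5R 0P; the island: 0R 3P)
4. 1 poacher ← the mainland.  (the mainland: 5R 1P; the island: 0R 2P)
5. 2 rangers → the island.  (the mainland: 3R 1P; the island: 2R 2P)
6. 1 poacher ← the mainland.  (the mainland: 3R 2P; the island: 2R 1P)
7. 1 ranger and 1 poacher → the island.  (the mainland: 2R 1P; the island: 3R 2P)
8. 1 poacher ← the mainland.  (the mainland: 2R 2P; the island: 3R 1P)
9. 2 poachers → the island.  (the mainland: 2R 0P; the island: 3R 3P)
10. 1 poacher ← the mainland.  (the mainland: 2R 1P; the island: 3R 2P)
11. 1 ranger and 1 poacher → the island.  (the mainland: 1R 0P; the island: 4R 3P)
12. 1 poacher ← the mainland.  (the mainland: 1R 1P; the island: 4R 2P)
13. 1 ranger and 1 poacher → the island.  (the mainland: 0R 0P; the island: 5R 3P)

13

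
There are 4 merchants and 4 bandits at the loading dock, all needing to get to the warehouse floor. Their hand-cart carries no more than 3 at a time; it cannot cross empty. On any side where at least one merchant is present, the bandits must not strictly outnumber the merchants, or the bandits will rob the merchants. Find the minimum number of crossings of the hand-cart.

9

Counting alone: each trip to the warehouse floor takes at most 3 across and each return brings at least 1 back, so after t trips out (and t−1 returns) at most 3t − (t−1) of the 8 are across; that first reaches 8 at t = 4, so at least 7 crossings are needed.
The safety rule pushes this higher. Following every safe sequence of crossings, the most of the 8 that can be at the warehouse floor as the hand-cart arrives there on crossing 7 is 7 — never all 8.
So no plan with fewer than 9 crossings exists, and this one achieves 9:
1. 2 bandits → the warehouse floor.  (the loading dock: 4M 2B; the warehouse floor: 0M 2B)
2. 1 bandit ← the loading dock.  (the loading dock: 4M 3B; the warehouse floor: 0M 1B)
3. 3 bandits → the warehouse floor.  (the loading dock: 4M 0B; the warehouse floor: 0M 4B)
4. 1 bandit ← the loading dock.  (the loading dock: 4M 1B; the warehouse floor: 0M 3B)
5. 3 merchants → the warehouse floor.  (the loading dock: 1M 1B; the warehouse floor: 3M 3B)
6. 1 merchant and 1 bandit ← the loading dock.  (the loading dock: 2M 2B; the warehouse floor: 2M 2B)
7. 2 merchants → the warehouse floor.  (the loading dock: 0M 2B; the warehouse floor: 4M 2B)
8. 1 bandit ← the loading dock.  (the loading dock: 0M 3B; the warehouse floor: 4M 1B)
9. 3 bandits → the warehouse floor.  (the loading dock: 0M 0B; the warehouse floor: 4M 4B)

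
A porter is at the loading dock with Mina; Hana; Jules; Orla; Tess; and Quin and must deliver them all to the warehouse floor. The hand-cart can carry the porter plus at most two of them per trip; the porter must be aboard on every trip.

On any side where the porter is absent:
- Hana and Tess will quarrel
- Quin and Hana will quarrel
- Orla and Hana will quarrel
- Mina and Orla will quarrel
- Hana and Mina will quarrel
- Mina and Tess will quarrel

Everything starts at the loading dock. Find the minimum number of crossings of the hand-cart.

9

Counting alone: the porter can take at most 2 across per trip to the warehouse floor, so moving all 6 needs at least 3 loaded trips out, with a return between consecutive ones — at least 5 crossings.
The safety rule pushes this higher. Following every safe sequence of crossings, the most of the 6 that can be at the warehouse floor as the hand-cart arrives there on crossings 5, 7 is 4, 5 respectively — never all 6.
So no plan with fewer than 9 crossings exists, and this one achieves 9:
1. Porter goes to the warehouse floor with Hana and Mina.  [the loading dock: Jules, Orla, Quin, Tess | the warehouse floor: Hana, Mina]
2. Porter goes back to the loading dock with Mina.  [the loading dock: Jules, Mina, Orla, Quin, Tess | the warehouse floor: Hana]
3. Porter goes to the warehouse floor with Jules and Mina.  [the loading dock: Orla, Quin, Tess | the warehouse floor: Hana, Jules, Mina]
4. Porter goes back to the loading dock with Mina.  [the loading dock: Mina, Orla, Quin, Tess | the warehouse floor: Hana, Jules]
5. Porter goes to the warehouse floor with Mina and Quin.  [the loading dock: Orla, Tess | the warehouse floor: Hana, Jules, Mina, Quin]
6. Porter goes back to the loading dock with Hana.  [the loading dock: Hana, Orla, Tess | the warehouse floor: Jules, Mina, Quin]
7. Porter goes to the warehouse floor with Orla and Tess.  [the loading dock: Hana | the warehouse floor: Jules, Mina, Orla, Quin, Tess]
8. Porter goes back to the loading dock with Mina.  [the loading dock: Hana, Mina | the warehouse floor: Jules, Orla, Quin, Tess]
9. Porter goes to the warehouse floor with Hana and Mina.  [the loading dock: — | the warehouse floor: Hana, Jules, Mina, Orla, Quin, Tess]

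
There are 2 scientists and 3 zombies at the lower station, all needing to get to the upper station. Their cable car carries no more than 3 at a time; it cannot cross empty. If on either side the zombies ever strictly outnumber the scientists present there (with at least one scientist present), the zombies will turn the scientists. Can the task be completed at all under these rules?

The zombies already outnumber the scientists at the lower station before anyone moves, so the starting position itself is disallowed.

No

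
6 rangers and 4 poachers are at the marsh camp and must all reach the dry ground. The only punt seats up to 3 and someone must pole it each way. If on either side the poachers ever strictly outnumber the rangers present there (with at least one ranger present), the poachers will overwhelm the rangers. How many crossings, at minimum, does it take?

Counting alone: each trip to the dry ground takes at most 3 across and each return brings at least 1 back, so after t trips out (and t−1 returns) at most 3t − (t−1) of the 10 are across; that first reaches 10 at t = 5, so at least 9 crossings are needed.
The plan below uses exactly 9 crossings, so it is optimal:
1. 2 poachers → the dry ground.  (the marsh camp: 6R 2P; the dry ground: 0R 2P)
2. 1 poacher ← the marsh camp.  (the marsh camp: 6R 3P; the dry ground: 0R 1P)
3. 3 poachers → the dry ground.  (the marsh camp: 6R 0P; the dry ground: 0R 4P)
4. 1 poacher ← the marsh camp.  (the marsh camp: 6R 1P; the dry ground: 0R 3P)
5. 3 rangers → the dry ground.  (the marsh camp: 3R 1P; the dry ground: 3R 3P)
6. 1 poacher ← the marsh camp.  (the marsh camp: 3R 2P; the dry ground: 3R 2P)
7. 1 ranger and 2 poachers → the dry ground.  (the marsh camp: 2R 0P; the dry ground: 4R 4P)
8. 1 poacher ← the marsh camp.  (the marsh camp: 2R 1P; the dry ground: 4R 3P)
9. 2 rangers and 1 poacher → the dry ground.  (the marsh camp: 0R 0P; the dry ground: 6R 4P)

9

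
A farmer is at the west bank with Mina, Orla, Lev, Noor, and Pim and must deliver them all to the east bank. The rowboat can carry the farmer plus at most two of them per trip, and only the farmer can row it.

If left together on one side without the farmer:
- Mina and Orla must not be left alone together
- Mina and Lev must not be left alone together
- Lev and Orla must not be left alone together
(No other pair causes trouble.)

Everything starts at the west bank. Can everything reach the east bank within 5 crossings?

Counting alone: the farmer can take at most 2 across per trip to the east bank, so moving all 5 needs at least 3 loaded trips out, with a return between consecutive ones — at least 5 crossings.
The safety rule pushes this higher. Following every safe sequence of crossings, the most of the 5 that can be at the east bank as the rowboat arrives there on crossing 5 is 4 — never all 5.
So the move cannot be finished within 5 crossings. (The shortest complete plan takes 7:)
1. Farmer goes to the east bank with Mina and Orla.
2. Farmer goes back to the west bank with Mina.
3. Farmer goes to the east bank with Mina and Noor.
4. Farmer goes back to the west bank with Mina.
5. Farmer goes to the east bank with Mina and Pim.
6. Farmer goes back to the west bank with Mina.
7. Farmer goes to the east bank with Lev and Mina.

No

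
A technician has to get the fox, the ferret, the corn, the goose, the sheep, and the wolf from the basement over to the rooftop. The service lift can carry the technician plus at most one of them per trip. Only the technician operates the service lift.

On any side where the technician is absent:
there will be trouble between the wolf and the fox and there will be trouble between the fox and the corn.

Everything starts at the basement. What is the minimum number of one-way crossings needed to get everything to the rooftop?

13

Counting alone: the technician can take at most 1 across per trip to the rooftop, so moving all 6 needs at least 6 loaded trips out, with a return between consecutive ones — at least 11 crossings.
The safety rule pushes this higher. Following every safe sequence of crossings, the most of the 6 that can be at the rooftop as the service lift arrives there on crossing 11 is 5 — never all 6.
So no plan with fewer than 13 crossings exists, and this one achieves 13:
1. Technician goes to the rooftop with the fox.
2. Technician goes back to the basement alone.
3. Technician goes to the rooftop with the ferret.
4. Technician goes back to the basement alone.
5. Technician goes to the rooftop with the corn.
6. Technician goes back to the basement with the fox.
7. Technician goes to the rooftop with the wolf.
8. Technician goes back to the basement alone.
9. Technician goes to the rooftop with the goose.
10. Technician goes back to the basement alone.
11. Technician goes to the rooftop with the sheep.
12. Technician goes back to the basement alone.
13. Technician goes to the rooftop with the fox.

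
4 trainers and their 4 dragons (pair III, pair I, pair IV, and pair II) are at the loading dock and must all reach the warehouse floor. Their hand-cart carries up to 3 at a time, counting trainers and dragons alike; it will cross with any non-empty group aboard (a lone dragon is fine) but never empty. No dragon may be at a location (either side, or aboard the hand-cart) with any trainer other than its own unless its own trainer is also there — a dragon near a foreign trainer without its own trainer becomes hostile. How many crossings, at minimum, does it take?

9

Counting alone: each trip to the warehouse floor takes at most 3 across and each return brings at least 1 back, so after t trips out (and t−1 returns) at most 3t − (t−1) of the 8 are across; that first reaches 8 at t = 4, so at least 7 crossings are needed.
The safety rule pushes this higher. Following every safe sequence of crossings, the most of the 8 that can be at the warehouse floor as the hand-cart arrives there on crossing 7 is 7 — never all 8.
So no plan with fewer than 9 crossings exists, and this one achieves 9:
1. dragon III and trainer III cross → the warehouse floor.
2. trainer III crosses ← the loading dock.
3. dragon I, trainer I, and trainer III cross → the warehouse floor.
4. dragon III and trainer III cross ← the loading dock.
5. trainer II, trainer III, and trainer IV cross → the warehouse floor.
6. dragon I crosses ← the loading dock.
7. dragon I and dragon III cross → the warehouse floor.
8. dragon III crosses ← the loading dock.
9. dragon II, dragon III, and dragon IV cross → the warehouse floor.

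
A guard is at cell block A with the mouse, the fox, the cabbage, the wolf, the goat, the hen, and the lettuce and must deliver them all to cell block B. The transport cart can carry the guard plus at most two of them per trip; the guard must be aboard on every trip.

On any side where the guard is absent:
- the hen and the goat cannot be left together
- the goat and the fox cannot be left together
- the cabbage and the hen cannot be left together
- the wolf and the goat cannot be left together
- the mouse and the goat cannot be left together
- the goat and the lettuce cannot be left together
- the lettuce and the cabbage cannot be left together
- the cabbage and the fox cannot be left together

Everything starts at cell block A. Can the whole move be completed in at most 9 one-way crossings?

Yes — this plan uses 9 crossings (≤ 9):
1. Guard goes to cell block B with the cabbage and the goat.  [cell block A: the fox, the hen, the lettuce, the mouse, the wolf | cell block B: the cabbage, the goat]
2. Guard goes back to cell block A alone.  [cell block A: the fox, the hen, the lettuce, the mouse, the wolf | cell block B: the cabbage, the goat]
3. Guard goes to cell block B with the mouse and the wolf.  [cell block A: the fox, the hen, the lettuce | cell block B: the cabbage, the goat, the mouse, the wolf]
4. Guard goes back to cell block A with the goat.  [cell block A: the fox, the goat, the hen, the lettuce | cell block B: the cabbage, the mouse, the wolf]
5. Guard goes to cell block B with the fox and the goat.  [cell block A: the hen, the lettuce | cell block B: the cabbage, the fox, the goat, the mouse, the wolf]
6. Guard goes back to cell block A with the cabbage and the goat.  [cell block A: the cabbage, the goat, the hen, the lettuce | cell block B: the fox, the mouse, the wolf]
7. Guard goes to cell block B with the hen and the lettuce.  [cell block A: the cabbage, the goat | cell block B: the fox, the hen, the lettuce, the mouse, the wolf]
8. Guard goes back to cell block A alone.  [cell block A: the cabbage, the goat | cell block B: the fox, the hen, the lettuce, the mouse, the wolf]
9. Guard goes to cell block B with the cabbage and the goat.  [cell block A: — | cell block B: the cabbage, the fox, the goat, the hen, the lettuce, the mouse, the wolf]

Yes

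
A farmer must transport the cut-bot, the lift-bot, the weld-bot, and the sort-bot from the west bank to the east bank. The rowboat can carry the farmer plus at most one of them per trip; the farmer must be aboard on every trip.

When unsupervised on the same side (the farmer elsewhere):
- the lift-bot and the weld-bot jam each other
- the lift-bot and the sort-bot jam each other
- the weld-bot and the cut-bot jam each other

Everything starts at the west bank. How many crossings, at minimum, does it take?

Whatever the first load, the items left behind include a forbidden pair without the farmer. No opening move is safe, so no plan exists.

impossible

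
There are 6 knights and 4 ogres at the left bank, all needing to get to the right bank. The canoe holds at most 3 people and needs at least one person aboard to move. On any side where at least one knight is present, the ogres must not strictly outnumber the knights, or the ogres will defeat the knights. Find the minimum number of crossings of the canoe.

Counting alone: each trip to the right bank takes at most 3 across and each return brings at least 1 back, so after t trips out (and t−1 returns) at most 3t − (t−1) of the 10 are across; that first reaches 10 at t = 5, so at least 9 crossings are needed.
The plan below uses exactly 9 crossings, so it is optimal:
1. 2 ogres → the right bank.  (the left bank: 6K 2O; the right bank: 0K 2O)
2. 1 ogre ← the left bank.  (the left bank: 6K 3O; the right bank: 0K 1O)
3. 3 ogres → the right bank.  (the left bank: 6K 0O; the right bank: 0K 4O)
4. 1 ogre ← the left bank.  (the left bank: 6K 1O; the right bank: 0K 3O)
5. 3 knights → the right bank.  (the left bank: 3K 1O; the right bank: 3K 3O)
6. 1 ogre ← the left bank.  (the left bank: 3K 2O; the right bank: 3K 2O)
7. 1 knight and 2 ogres → the right bank.  (the left bank: 2K 0O; the right bank: 4K 4O)
8. 1 ogre ← the left bank.  (the left bank: 2K 1O; the right bank: 4K 3O)
9. 2 knights and 1 ogre → the right bank.  (the left bank: 0K 0O; the right bank: 6K 4O)

9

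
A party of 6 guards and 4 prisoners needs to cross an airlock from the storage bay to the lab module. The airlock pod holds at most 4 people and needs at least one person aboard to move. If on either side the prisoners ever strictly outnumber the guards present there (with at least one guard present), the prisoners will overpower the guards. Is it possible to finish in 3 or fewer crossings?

Counting alone: each trip to the lab module takes at most 4 across and each return brings at least 1 back, so after t trips out (and t−1 returns) at most 4t − (t−1) of the 10 are across; that first reaches 10 at t = 3, so at least 5 crossings are needed.
Since 3 < 5, 3 crossings cannot be enough. (The shortest complete plan in fact takes 5:)
1. 4 prisoners → the lab module.  (the storage bay: 6G 0P; the lab module: 0G 4P)
2. 1 prisoner ← the storage bay.  (the storage bay: 6G 1P; the lab module: 0G 3P)
3. 4 guards → the lab module.  (the storage bay: 2G 1P; the lab module: 4G 3P)
4. 1 prisoner ← the storage bay.  (the storage bay: 2G 2P; the lab module: 4G 2P)
5. 2 guards and 2 prisoners → the lab module.  (the storage bay: 0G 0P; the lab module: 6G 4P)

No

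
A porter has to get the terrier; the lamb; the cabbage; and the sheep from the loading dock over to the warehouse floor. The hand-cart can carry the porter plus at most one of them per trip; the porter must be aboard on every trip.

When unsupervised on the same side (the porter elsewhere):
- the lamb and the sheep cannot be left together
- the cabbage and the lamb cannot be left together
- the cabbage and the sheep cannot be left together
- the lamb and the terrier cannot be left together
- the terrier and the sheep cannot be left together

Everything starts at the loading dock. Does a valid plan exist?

Whatever the first load, the items left behind include a forbidden pair without the porter. No opening move is safe, so no plan exists.

No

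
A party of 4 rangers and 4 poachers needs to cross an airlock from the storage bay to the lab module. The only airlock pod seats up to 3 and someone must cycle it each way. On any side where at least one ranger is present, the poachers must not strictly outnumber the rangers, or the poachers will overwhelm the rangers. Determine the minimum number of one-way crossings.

Counting alone: each trip to the lab module takes at most 3 across and each return brings at least 1 back, so after t trips out (and t−1 returns) at most 3t − (t−1) of the 8 are across; that first reaches 8 at t = 4, so at least 7 crossings are needed.
The safety rule pushes this higher. Following every safe sequence of crossings, the most of the 8 that can be at the lab module as the airlock pod arrives there on crossing 7 is 7 — never all 8.
So no plan with fewer than 9 crossings exists, and this one achieves 9:
1. 2 poachers → the lab module.  (the storage bay: 4R 2P; the lab module: 0R 2P)
2. 1 poacher ← the storage bay.  (the storage bay: 4R 3P; the lab module: 0R 1P)
3. 3 poachers → the lab module.  (the storage bay: 4R 0P; the lab module: 0R 4P)
4. 1 poacher ← the storage bay.  (the storage bay: 4R 1P; the lab module: 0R 3P)
5. 3 rangers → the lab module.  (the storage bay: 1R 1P; the lab module: 3R 3P)
6. 1 ranger and 1 poacher ← the storage bay.  (the storage bay: 2R 2P; the lab module: 2R 2P)
7. 2 rangers → the lab module.  (the storage bay: 0R 2P; the lab module: 4R 2P)
8. 1 poacher ← the storage bay.  (the storage bay: 0R 3P; the lab module: 4R 1P)
9. 3 poachers → the lab module.  (the storage bay: 0R 0P; the lab module: 4R 4P)

9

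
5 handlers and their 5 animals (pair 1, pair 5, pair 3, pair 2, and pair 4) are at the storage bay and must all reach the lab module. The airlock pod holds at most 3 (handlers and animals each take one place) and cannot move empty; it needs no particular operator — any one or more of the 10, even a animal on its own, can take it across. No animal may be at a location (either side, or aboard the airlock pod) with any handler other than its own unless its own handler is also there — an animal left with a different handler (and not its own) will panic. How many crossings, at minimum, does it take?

Counting alone: each trip to the lab module takes at most 3 across and each return brings at least 1 back, so after t trips out (and t−1 returns) at most 3t − (t−1) of the 10 are across; that first reaches 10 at t = 5, so at least 9 crossings are needed.
The safety rule pushes this higher. Following every safe sequence of crossings, the most of the 10 that can be at the lab module as the airlock pod arrives there on crossing 9 is 9 — never all 10.
So no plan with fewer than 11 crossings exists, and this one achieves 11:
1. animal 1 and handler 1 cross → the lab module.
2. handler 1 crosses ← the storage bay.
3. animal 2, animal 3, and animal 5 cross → the lab module.
4. animal 1 crosses ← the storage bay.
5. handler 2, handler 3, and handler 5 cross → the lab module.
6. animal 5 and handler 5 cross ← the storage bay.
7. handler 1, handler 4, and handler 5 cross → the lab module.
8. animal 3 crosses ← the storage bay.
9. animal 1 and animal 5 cross → the lab module.
10. animal 1 crosses ← the storage bay.
11. animal 1, animal 3, and animal 4 cross → the lab module.

11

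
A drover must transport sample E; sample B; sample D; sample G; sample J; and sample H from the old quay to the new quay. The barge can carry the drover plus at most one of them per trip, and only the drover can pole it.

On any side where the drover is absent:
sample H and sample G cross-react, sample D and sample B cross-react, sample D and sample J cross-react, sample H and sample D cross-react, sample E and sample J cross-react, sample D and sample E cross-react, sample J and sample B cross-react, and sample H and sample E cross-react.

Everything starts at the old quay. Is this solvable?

Whatever the first load, the items left behind include a forbidden pair without the drover. No opening move is safe, so no plan exists.

No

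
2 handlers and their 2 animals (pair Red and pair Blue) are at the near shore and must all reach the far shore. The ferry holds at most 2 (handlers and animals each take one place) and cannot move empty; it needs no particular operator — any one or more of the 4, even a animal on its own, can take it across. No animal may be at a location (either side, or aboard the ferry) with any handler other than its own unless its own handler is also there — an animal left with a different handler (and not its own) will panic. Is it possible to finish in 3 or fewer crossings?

Counting alone: each trip to the far shore takes at most 2 across and each return brings at least 1 back, so after t trips out (and t−1 returns) at most 2t − (t−1) of the 4 are across; that first reaches 4 at t = 3, so at least 5 crossings are needed.
Since 3 < 5, 3 crossings cannot be enough. (The shortest complete plan in fact takes 5:)
1. animal Red and handler Red cross → the far shore.
2. handler Red crosses ← the near shore.
3. handler Blue and handler Red cross → the far shore.
4. handler Blue crosses ← the near shore.
5. animal Blue and handler Blue cross → the far shore.

No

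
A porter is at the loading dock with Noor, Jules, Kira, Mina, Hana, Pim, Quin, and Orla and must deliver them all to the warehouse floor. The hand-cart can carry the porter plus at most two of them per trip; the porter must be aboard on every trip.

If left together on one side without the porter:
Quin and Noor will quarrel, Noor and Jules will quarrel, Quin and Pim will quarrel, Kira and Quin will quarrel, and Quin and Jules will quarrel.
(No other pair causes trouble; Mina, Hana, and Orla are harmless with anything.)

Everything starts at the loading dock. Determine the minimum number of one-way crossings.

13

Counting alone: the porter can take at most 2 across per trip to the warehouse floor, so moving all 8 needs at least 4 loaded trips out, with a return between consecutive ones — at least 7 crossings.
The safety rule pushes this higher. Following every safe sequence of crossings, the most of the 8 that can be at the warehouse floor as the hand-cart arrives there on crossings 7, 9, 11 is 5, 6, 7 respectively — never all 8.
So no plan with fewer than 13 crossings exists, and this one achieves 13:
1. Porter goes to the warehouse floor with Noor and Quin.  [the loading dock: Hana, Jules, Kira, Mina, Orla, Pim | the warehouse floor: Noor, Quin]
2. Porter goes back to the loading dock with Noor.  [the loading dock: Hana, Jules, Kira, Mina, Noor, Orla, Pim | the warehouse floor: Quin]
3. Porter goes to the warehouse floor with Kira and Noor.  [the loading dock: Hana, Jules, Mina, Orla, Pim | the warehouse floor: Kira, Noor, Quin]
4. Porter goes back to the loading dock with Quin.  [the loading dock: Hana, Jules, Mina, Orla, Pim, Quin | the warehouse floor: Kira, Noor]
5. Porter goes to the warehouse floor with Jules and Pim.  [the loading dock: Hana, Mina, Orla, Quin | the warehouse floor: Jules, Kira, Noor, Pim]
6. Porter goes back to the loading dock with Noor.  [the loading dock: Hana, Mina, Noor, Orla, Quin | the warehouse floor: Jules, Kira, Pim]
7. Porter goes to the warehouse floor with Mina and Noor.  [the loading dock: Hana, Orla, Quin | the warehouse floor: Jules, Kira, Mina, Noor, Pim]
8. Porter goes back to the loading dock with Noor.  [the loading dock: Hana, Noor, Orla, Quin | the warehouse floor: Jules, Kira, Mina, Pim]
9. Porter goes to the warehouse floor with Hana and Noor.  [the loading dock: Orla, Quin | the warehouse floor: Hana, Jules, Kira, Mina, Noor, Pim]
10. Porter goes back to the loading dock with Noor.  [the loading dock: Noor, Orla, Quin | the warehouse floor: Hana, Jules, Kira, Mina, Pim]
11. Porter goes to the warehouse floor with Noor and Orla.  [the loading dock: Quin | the warehouse floor: Hana, Jules, Kira, Mina, Noor, Orla, Pim]
12. Porter goes back to the loading dock with Noor.  [the loading dock: Noor, Quin | the warehouse floor: Hana, Jules, Kira, Mina, Orla, Pim]
13. Porter goes to the warehouse floor with Noor and Quin.  [the loading dock: — | the warehouse floor: Hana, Jules, Kira, Mina, Noor, Orla, Pim, Quin]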